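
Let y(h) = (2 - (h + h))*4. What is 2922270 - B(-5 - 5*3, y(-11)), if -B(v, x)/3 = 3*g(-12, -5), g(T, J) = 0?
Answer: 2922270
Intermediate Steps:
y(h) = 8 - 8*h (y(h) = (2 - 2*h)*4 = 8 - 8*h)
B(v, x) = 0 (B(v, x) = -9*0 = -3*0 = 0)
2922270 - B(-5 - 5*3, y(-11)) = 2922270 - 1*0 = 2922270 + 0 = 2922270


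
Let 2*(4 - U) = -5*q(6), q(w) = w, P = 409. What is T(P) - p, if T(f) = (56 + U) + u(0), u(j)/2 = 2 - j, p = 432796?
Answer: -432717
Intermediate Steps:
u(j) = 4 - 2*j (u(j) = 2*(2 - j) = 4 - 2*j)
U = 19 (U = 4 - (-5)*6/2 = 4 - ½*(-30) = 4 + 15 = 19)
T(f) = 79 (T(f) = (56 + 19) + (4 - 2*0) = 75 + (4 + 0) = 75 + 4 = 79)
T(P) - p = 79 - 1*432796 = 79 - 432796 = -432717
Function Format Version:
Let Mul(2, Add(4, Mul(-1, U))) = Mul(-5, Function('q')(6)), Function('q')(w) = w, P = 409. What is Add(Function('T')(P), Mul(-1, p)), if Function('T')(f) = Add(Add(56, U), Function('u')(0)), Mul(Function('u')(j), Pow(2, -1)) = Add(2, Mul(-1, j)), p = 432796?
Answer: -432717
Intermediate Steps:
Function('u')(j) = Add(4, Mul(-2, j)) (Function('u')(j) = Mul(2, Add(2, Mul(-1, j))) = Add(4, Mul(-2, j)))
U = 19 (U = Add(4, Mul(Rational(-1, 2), Mul(-5, 6))) = Add(4, Mul(Rational(-1, 2), -30)) = Add(4, 15) = 19)
Function('T')(f) = 79 (Function('T')(f) = Add(Add(56, 19), Add(4, Mul(-2, 0))) = Add(75, Add(4, 0)) = Add(75, 4) = 79)
Add(Function('T')(P), Mul(-1, p)) = Add(79, Mul(-1, 432796)) = Add(79, -432796) = -432717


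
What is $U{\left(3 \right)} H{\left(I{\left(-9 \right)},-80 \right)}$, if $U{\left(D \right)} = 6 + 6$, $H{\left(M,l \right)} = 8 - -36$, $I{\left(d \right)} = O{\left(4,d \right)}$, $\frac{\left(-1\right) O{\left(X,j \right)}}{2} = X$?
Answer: $528$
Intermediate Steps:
$O{\left(X,j \right)} = - 2 X$
$I{\left(d \right)} = -8$ ($I{\left(d \right)} = \left(-2\right) 4 = -8$)
$H{\left(M,l \right)} = 44$ ($H{\left(M,l \right)} = 8 + 36 = 44$)
$U{\left(D \right)} = 12$
$U{\left(3 \right)} H{\left(I{\left(-9 \right)},-80 \right)} = 12 \cdot 44 = 528$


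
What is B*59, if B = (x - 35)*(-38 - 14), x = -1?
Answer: 110448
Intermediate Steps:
B = 1872 (B = (-1 - 35)*(-38 - 14) = -36*(-52) = 1872)
B*59 = 1872*59 = 110448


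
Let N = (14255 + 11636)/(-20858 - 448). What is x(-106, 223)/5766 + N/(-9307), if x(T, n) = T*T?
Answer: 123788403101/63520479754 ≈ 1.9488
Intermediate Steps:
N = -25891/21306 (N = 25891/(-21306) = 25891*(-1/21306) = -25891/21306 ≈ -1.2152)
x(T, n) = T²
x(-106, 223)/5766 + N/(-9307) = (-106)²/5766 - 25891/21306/(-9307) = 11236*(1/5766) - 25891/21306*(-1/9307) = 5618/2883 + 25891/198294942 = 123788403101/63520479754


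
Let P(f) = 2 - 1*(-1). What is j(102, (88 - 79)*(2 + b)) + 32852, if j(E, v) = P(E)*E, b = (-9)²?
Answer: 33158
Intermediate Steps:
b = 81
P(f) = 3 (P(f) = 2 + 1 = 3)
j(E, v) = 3*E
j(102, (88 - 79)*(2 + b)) + 32852 = 3*102 + 32852 = 306 + 32852 = 33158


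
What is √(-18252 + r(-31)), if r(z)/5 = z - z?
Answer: 78*I*√3 ≈ 135.1*I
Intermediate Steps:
r(z) = 0 (r(z) = 5*(z - z) = 5*0 = 0)
√(-18252 + r(-31)) = √(-18252 + 0) = √(-18252) = 78*I*√3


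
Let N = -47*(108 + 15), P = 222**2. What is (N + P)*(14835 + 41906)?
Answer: 2468403723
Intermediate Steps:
P = 49284
N = -5781 (N = -47*123 = -5781)
(N + P)*(14835 + 41906) = (-5781 + 49284)*(14835 + 41906) = 43503*56741 = 2468403723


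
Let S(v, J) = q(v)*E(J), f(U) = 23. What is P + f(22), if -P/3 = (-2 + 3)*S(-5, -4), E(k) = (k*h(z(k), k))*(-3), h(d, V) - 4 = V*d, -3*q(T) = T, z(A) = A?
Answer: -1177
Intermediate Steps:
q(T) = -T/3
h(d, V) = 4 + V*d
E(k) = -3*k*(4 + k²) (E(k) = (k*(4 + k*k))*(-3) = (k*(4 + k²))*(-3) = -3*k*(4 + k²))
S(v, J) = J*v*(4 + J²) (S(v, J) = (-v/3)*(-3*J*(4 + J²)) = J*v*(4 + J²))
P = -1200 (P = -3*(-2 + 3)*(-4*(-5)*(4 + (-4)²)) = -3*(-4*(-5)*(4 + 16)) = -3*(-4*(-5)*20) = -3*400 = -1200)
P + f(22) = -1200 + 23 = -1177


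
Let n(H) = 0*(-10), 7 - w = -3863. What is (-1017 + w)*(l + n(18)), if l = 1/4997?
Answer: 2853/4997 ≈ 0.57094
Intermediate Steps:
w = 3870 (w = 7 - 1*(-3863) = 7 + 3863 = 3870)
n(H) = 0
l = 1/4997 ≈ 0.00020012
(-1017 + w)*(l + n(18)) = (-1017 + 3870)*(1/4997 + 0) = 2853*(1/4997) = 2853/4997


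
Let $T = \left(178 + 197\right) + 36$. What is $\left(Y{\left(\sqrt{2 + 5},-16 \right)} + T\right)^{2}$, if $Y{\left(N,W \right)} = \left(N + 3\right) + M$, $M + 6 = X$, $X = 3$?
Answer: $\left(411 + \sqrt{7}\right)^{2} \approx 1.711 \cdot 10^{5}$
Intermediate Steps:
$T = 411$ ($T = 375 + 36 = 411$)
$M = -3$ ($M = -6 + 3 = -3$)
$Y{\left(N,W \right)} = N$ ($Y{\left(N,W \right)} = \left(N + 3\right) - 3 = \left(3 + N\right) - 3 = N$)
$\left(Y{\left(\sqrt{2 + 5},-16 \right)} + T\right)^{2} = \left(\sqrt{2 + 5} + 411\right)^{2} = \left(\sqrt{7} + 411\right)^{2} = \left(411 + \sqrt{7}\right)^{2}$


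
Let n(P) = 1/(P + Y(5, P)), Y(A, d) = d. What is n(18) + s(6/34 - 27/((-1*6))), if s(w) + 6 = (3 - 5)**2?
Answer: -71/36 ≈ -1.9722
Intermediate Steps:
s(w) = -2 (s(w) = -6 + (3 - 5)**2 = -6 + (-2)**2 = -6 + 4 = -2)
n(P) = 1/(2*P) (n(P) = 1/(P + P) = 1/(2*P))
n(18) + s(6/34 - 27/((-1*6))) = (1/2)/18 - 2 = (1/2)*(1/18) - 2 = 1/36 - 2 = -71/36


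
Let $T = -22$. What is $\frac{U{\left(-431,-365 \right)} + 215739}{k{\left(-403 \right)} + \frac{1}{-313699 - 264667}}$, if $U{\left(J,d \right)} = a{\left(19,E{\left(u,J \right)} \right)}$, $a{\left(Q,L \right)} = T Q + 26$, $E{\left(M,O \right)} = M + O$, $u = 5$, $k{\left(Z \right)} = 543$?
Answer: $\frac{124549383002}{314052737} \approx 396.59$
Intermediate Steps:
$a{\left(Q,L \right)} = 26 - 22 Q$ ($a{\left(Q,L \right)} = - 22 Q + 26 = 26 - 22 Q$)
$U{\left(J,d \right)} = -392$ ($U{\left(J,d \right)} = 26 - 418 = -392$)
$\frac{U{\left(-431,-365 \right)} + 215739}{k{\left(-403 \right)} + \frac{1}{-313699 - 264667}} = \frac{-392 + 215739}{543 + \frac{1}{-313699 - 264667}} = \frac{215347}{543 + \frac{1}{-578366}} = \frac{215347}{543 - \frac{1}{578366}} = \frac{215347}{\frac{314052737}{578366}} = 215347 \cdot \frac{578366}{314052737} = \frac{124549383002}{314052737}$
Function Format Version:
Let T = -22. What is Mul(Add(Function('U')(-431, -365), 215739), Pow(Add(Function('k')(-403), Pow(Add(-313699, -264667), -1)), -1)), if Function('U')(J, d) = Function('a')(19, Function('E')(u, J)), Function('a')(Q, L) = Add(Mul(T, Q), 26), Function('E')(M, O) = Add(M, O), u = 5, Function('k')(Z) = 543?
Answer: Rational(124549383002, 314052737) ≈ 396.59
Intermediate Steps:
Function('a')(Q, L) = Add(26, Mul(-22, Q)) (Function('a')(Q, L) = Add(Mul(-22, Q), 26) = Add(26, Mul(-22, Q)))
Function('U')(J, d) = -392 (Function('U')(J, d) = Add(26, Mul(-22, 19)) = Add(26, -418) = -392)
Mul(Add(Function('U')(-431, -365), 215739), Pow(Add(Function('k')(-403), Pow(Add(-313699, -264667), -1)), -1)) = Mul(Add(-392, 215739), Pow(Add(543, Pow(Add(-313699, -264667), -1)), -1)) = Mul(215347, Pow(Add(543, Pow(-578366, -1)), -1)) = Mul(215347, Pow(Add(543, Rational(-1, 578366)), -1)) = Mul(215347, Pow(Rational(314052737, 578366), -1)) = Mul(215347, Rational(578366, 314052737)) = Rational(124549383002, 314052737)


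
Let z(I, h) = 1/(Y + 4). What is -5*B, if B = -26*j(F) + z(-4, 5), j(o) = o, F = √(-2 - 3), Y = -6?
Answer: 5/2 + 130*I*√5 ≈ 2.5 + 290.69*I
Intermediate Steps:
z(I, h) = -½ (z(I, h) = 1/(-6 + 4) = 1/(-2) = -½)
F = I*√5 (F = √(-5) = I*√5 ≈ 2.2361*I)
B = -½ - 26*I*√5 (B = -26*I*√5 - ½ = -½ - 26*I*√5 ≈ -0.5 - 58.138*I)
-5*B = -5*(-½ - 26*I*√5) = 5/2 + 130*I*√5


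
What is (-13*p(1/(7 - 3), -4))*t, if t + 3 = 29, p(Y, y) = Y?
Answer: -169/2 ≈ -84.500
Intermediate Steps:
t = 26 (t = -3 + 29 = 26)
(-13*p(1/(7 - 3), -4))*t = -13/(7 - 3)*26 = -13/4*26 = -169/2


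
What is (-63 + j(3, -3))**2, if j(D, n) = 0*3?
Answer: 3969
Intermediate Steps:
j(D, n) = 0
(-63 + j(3, -3))**2 = (-63 + 0)**2 = (-63)**2 = 3969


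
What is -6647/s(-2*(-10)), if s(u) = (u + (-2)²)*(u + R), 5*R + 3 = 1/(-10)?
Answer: -9775/684 ≈ -14.291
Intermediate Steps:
R = -31/50 (R = -⅗ + (⅕)/(-10) = -⅗ + (⅕)*(-⅒) = -⅗ - 1/50 = -31/50 ≈ -0.62000)
s(u) = (4 + u)*(-31/50 + u) (s(u) = (u + (-2)²)*(u - 31/50) = (u + 4)*(-31/50 + u) = (4 + u)*(-31/50 + u))
-6647/s(-2*(-10)) = -6647/(-62/25 + (-2*(-10))² + 169*(-2*(-10))/50) = -6647/(-62/25 + 20² + (169/50)*20) = -6647/(-62/25 + 400 + 338/5) = -6647/11628/25 = -6647*25/11628 = -9775/684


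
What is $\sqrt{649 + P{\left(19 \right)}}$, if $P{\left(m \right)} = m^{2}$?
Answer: $\sqrt{1010} \approx 31.78$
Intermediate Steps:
$\sqrt{649 + P{\left(19 \right)}} = \sqrt{649 + 19^{2}} = \sqrt{649 + 361} = \sqrt{1010}$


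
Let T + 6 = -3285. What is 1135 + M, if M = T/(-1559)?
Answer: 1772756/1559 ≈ 1137.1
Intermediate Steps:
T = -3291 (T = -6 - 3285 = -3291)
M = 3291/1559 (M = -3291/(-1559) = -3291*(-1/1559) = 3291/1559 ≈ 2.1110)
1135 + M = 1135 + 3291/1559 = 1772756/1559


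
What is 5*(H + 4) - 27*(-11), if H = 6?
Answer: 347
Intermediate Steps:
5*(H + 4) - 27*(-11) = 5*(6 + 4) - 27*(-11) = 5*10 + 297 = 50 + 297 = 347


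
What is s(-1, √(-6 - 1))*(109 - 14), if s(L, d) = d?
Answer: 95*I*√7 ≈ 251.35*I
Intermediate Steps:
s(-1, √(-6 - 1))*(109 - 14) = √(-6 - 1)*(109 - 14) = √(-7)*95 = (I*√7)*95 = 95*I*√7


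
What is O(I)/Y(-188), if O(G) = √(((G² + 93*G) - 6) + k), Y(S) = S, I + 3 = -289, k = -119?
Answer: -√57983/188 ≈ -1.2808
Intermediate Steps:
I = -292 (I = -3 - 289 = -292)
O(G) = √(-125 + G² + 93*G) (O(G) = √(((G² + 93*G) - 6) - 119) = √((-6 + G² + 93*G) - 119) = √(-125 + G² + 93*G))
O(I)/Y(-188) = √(-125 + (-292)² + 93*(-292))/(-188) = √(-125 + 85264 - 27156)*(-1/188) = √57983*(-1/188) = -√57983/188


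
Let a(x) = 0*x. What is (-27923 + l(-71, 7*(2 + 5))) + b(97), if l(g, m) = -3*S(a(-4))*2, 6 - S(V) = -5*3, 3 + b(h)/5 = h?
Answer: -27579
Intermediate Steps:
b(h) = -15 + 5*h
a(x) = 0
S(V) = 21 (S(V) = 6 - (-5)*3 = 6 - 1*(-15) = 6 + 15 = 21)
l(g, m) = -126 (l(g, m) = -3*21*2 = -63*2 = -126)
(-27923 + l(-71, 7*(2 + 5))) + b(97) = (-27923 - 126) + (-15 + 5*97) = -28049 + (-15 + 485) = -28049 + 470 = -27579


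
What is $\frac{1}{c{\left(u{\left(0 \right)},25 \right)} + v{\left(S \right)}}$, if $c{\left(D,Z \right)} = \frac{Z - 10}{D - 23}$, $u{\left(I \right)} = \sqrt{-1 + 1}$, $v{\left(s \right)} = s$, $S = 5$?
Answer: $\frac{23}{100} \approx 0.23$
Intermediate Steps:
$u{\left(I \right)} = 0$ ($u{\left(I \right)} = \sqrt{0} = 0$)
$c{\left(D,Z \right)} = \frac{-10 + Z}{-23 + D}$
$\frac{1}{c{\left(u{\left(0 \right)},25 \right)} + v{\left(S \right)}} = \frac{1}{\frac{-10 + 25}{-23 + 0} + 5} = \frac{1}{\frac{1}{-23} \cdot 15 + 5} = \frac{1}{\left(- \frac{1}{23}\right) 15 + 5} = \frac{1}{- \frac{15}{23} + 5} = \frac{1}{\frac{100}{23}} = \frac{23}{100}$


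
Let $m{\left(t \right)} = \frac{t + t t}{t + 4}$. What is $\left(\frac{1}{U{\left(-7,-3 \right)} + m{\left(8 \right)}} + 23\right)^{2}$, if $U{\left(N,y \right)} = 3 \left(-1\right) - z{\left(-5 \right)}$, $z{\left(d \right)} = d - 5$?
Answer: $\frac{90000}{169} \approx 532.54$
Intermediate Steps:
$m{\left(t \right)} = \frac{t + t^{2}}{4 + t}$
$z{\left(d \right)} = -5 + d$ ($z{\left(d \right)} = d - 5 = -5 + d$)
$U{\left(N,y \right)} = 7$ ($U{\left(N,y \right)} = 3 \left(-1\right) - \left(-5 - 5\right) = -3 - -10 = -3 + 10 = 7$)
$\left(\frac{1}{U{\left(-7,-3 \right)} + m{\left(8 \right)}} + 23\right)^{2} = \left(\frac{1}{7 + \frac{8 \left(1 + 8\right)}{4 + 8}} + 23\right)^{2} = \left(\frac{1}{7 + 8 \cdot \frac{1}{12} \cdot 9} + 23\right)^{2} = \left(\frac{1}{7 + 6} + 23\right)^{2} = \left(\frac{1}{13} + 23\right)^{2} = \left(\frac{300}{13}\right)^{2} = \frac{90000}{169}$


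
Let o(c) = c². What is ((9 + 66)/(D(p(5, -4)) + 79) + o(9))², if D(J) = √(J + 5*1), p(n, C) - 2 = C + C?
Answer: 65414966526/9740641 - 38364525*I/19481282 ≈ 6715.7 - 1.9693*I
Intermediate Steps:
p(n, C) = 2 + 2*C (p(n, C) = 2 + (C + C) = 2 + 2*C)
D(J) = √(5 + J) (D(J) = √(J + 5) = √(5 + J))
((9 + 66)/(D(p(5, -4)) + 79) + o(9))² = ((9 + 66)/(√(5 + (2 + 2*(-4))) + 79) + 9²)² = (75/(√(5 + (2 - 8)) + 79) + 81)² = (75/(√(5 - 6) + 79) + 81)² = (75/(√(-1) + 79) + 81)² = (75/(I + 79) + 81)² = (75/(79 + I) + 81)² = (75*((79 - I)/6242) + 81)² = (75*(79 - I)/6242 + 81)² = (81 + 75*(79 - I)/6242)²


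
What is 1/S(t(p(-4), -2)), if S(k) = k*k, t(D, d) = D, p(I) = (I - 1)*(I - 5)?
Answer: 1/2025 ≈ 0.00049383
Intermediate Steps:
p(I) = (-1 + I)*(-5 + I)
S(k) = k²
1/S(t(p(-4), -2)) = 1/((5 + (-4)² - 6*(-4))²) = 1/((5 + 16 + 24)²) = 1/(45²) = 1/2025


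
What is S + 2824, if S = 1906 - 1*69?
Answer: 4661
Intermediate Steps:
S = 1837 (S = 1906 - 69 = 1837)
S + 2824 = 1837 + 2824 = 4661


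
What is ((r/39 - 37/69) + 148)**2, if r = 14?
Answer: 1953551601/89401 ≈ 21852.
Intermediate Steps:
((r/39 - 37/69) + 148)**2 = ((14/39 - 37/69) + 148)**2 = (-53/299 + 148)**2 = (44199/299)**2 = 1953551601/89401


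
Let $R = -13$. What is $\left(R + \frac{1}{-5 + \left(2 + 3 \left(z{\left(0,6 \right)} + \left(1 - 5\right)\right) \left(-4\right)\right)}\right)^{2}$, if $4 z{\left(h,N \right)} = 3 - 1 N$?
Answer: $\frac{491401}{2916} \approx 168.52$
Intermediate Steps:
$z{\left(h,N \right)} = \frac{3}{4} - \frac{N}{4}$ ($z{\left(h,N \right)} = \frac{3 - 1 N}{4} = \frac{3 - N}{4} = \frac{3}{4} - \frac{N}{4}$)
$\left(R + \frac{1}{-5 + \left(2 + 3 \left(z{\left(0,6 \right)} + \left(1 - 5\right)\right) \left(-4\right)\right)}\right)^{2} = \left(-13 + \frac{1}{-5 + \left(2 + 3 \left(\left(\frac{3}{4} - \frac{3}{2}\right) + \left(1 - 5\right)\right) \left(-4\right)\right)}\right)^{2} = \left(-13 + \frac{1}{-5 + \left(2 + 3 \left(- \frac{3}{4} - 4\right) \left(-4\right)\right)}\right)^{2} = \left(-13 + \frac{1}{-5 + \left(2 + 3 \left(\left(- \frac{19}{4}\right) \left(-4\right)\right)\right)}\right)^{2} = \left(-13 + \frac{1}{-5 + \left(2 + 3 \cdot 19\right)}\right)^{2} = \left(-13 + \frac{1}{-5 + \left(2 + 57\right)}\right)^{2} = \left(-13 + \frac{1}{-5 + 59}\right)^{2} = \left(-13 + \frac{1}{54}\right)^{2} = \left(- \frac{701}{54}\right)^{2} = \frac{491401}{2916}$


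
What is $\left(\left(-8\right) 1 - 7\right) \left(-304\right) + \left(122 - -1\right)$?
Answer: $4683$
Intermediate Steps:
$\left(\left(-8\right) 1 - 7\right) \left(-304\right) + \left(122 - -1\right) = \left(-8 - 7\right) \left(-304\right) + \left(122 + 1\right) = \left(-15\right) \left(-304\right) + 123 = 4560 + 123 = 4683$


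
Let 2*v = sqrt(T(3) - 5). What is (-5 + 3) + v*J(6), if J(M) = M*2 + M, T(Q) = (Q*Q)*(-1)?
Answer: -2 + 9*I*sqrt(14) ≈ -2.0 + 33.675*I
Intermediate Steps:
T(Q) = -Q**2 (T(Q) = Q**2*(-1) = -Q**2)
J(M) = 3*M (J(M) = 2*M + M = 3*M)
v = I*sqrt(14)/2 (v = sqrt(-1*3**2 - 5)/2 = sqrt(-1*9 - 5)/2 = sqrt(-9 - 5)/2 = sqrt(-14)/2 = (I*sqrt(14))/2 = I*sqrt(14)/2 ≈ 1.8708*I)
(-5 + 3) + v*J(6) = (-5 + 3) + (I*sqrt(14)/2)*(3*6) = -2 + (I*sqrt(14)/2)*18 = -2 + 9*I*sqrt(14)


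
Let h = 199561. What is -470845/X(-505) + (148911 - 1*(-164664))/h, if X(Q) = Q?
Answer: 18824130884/20155661 ≈ 933.94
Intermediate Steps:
-470845/X(-505) + (148911 - 1*(-164664))/h = -470845/(-505) + (148911 - 1*(-164664))/199561 = -470845*(-1/505) + (148911 + 164664)*(1/199561) = 94169/101 + 313575*(1/199561) = 94169/101 + 313575/199561 = 18824130884/20155661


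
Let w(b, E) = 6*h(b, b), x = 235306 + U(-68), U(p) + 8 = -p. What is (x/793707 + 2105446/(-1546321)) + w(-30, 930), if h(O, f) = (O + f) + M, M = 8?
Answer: -54890400863900/175332257421 ≈ -313.06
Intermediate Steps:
U(p) = -8 - p
x = 235366 (x = 235306 + (-8 - 1*(-68)) = 235306 + (-8 + 68) = 235306 + 60 = 235366)
h(O, f) = 8 + O + f (h(O, f) = (O + f) + 8 = 8 + O + f)
w(b, E) = 48 + 12*b (w(b, E) = 6*(8 + b + b) = 6*(8 + 2*b) = 48 + 12*b)
(x/793707 + 2105446/(-1546321)) + w(-30, 930) = (235366/793707 + 2105446/(-1546321)) + (48 + 12*(-30)) = (235366*(1/793707) + 2105446*(-1/1546321)) + (48 - 360) = (235366/793707 - 300778/220903) - 312 = -186736548548/175332257421 - 312 = -54890400863900/175332257421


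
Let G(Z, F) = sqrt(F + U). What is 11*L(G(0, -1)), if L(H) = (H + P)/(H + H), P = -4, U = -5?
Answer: 11/2 + 11*I*sqrt(6)/3 ≈ 5.5 + 8.9815*I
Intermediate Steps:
G(Z, F) = sqrt(-5 + F) (G(Z, F) = sqrt(F - 5) = sqrt(-5 + F))
L(H) = (-4 + H)/(2*H) (L(H) = (H - 4)/(H + H) = (-4 + H)/((2*H)) = (-4 + H)*(1/(2*H)) = (-4 + H)/(2*H))
11*L(G(0, -1)) = 11*((-4 + sqrt(-5 - 1))/(2*(sqrt(-5 - 1)))) = 11*((-4 + sqrt(-6))/(2*(sqrt(-6)))) = 11*((-4 + I*sqrt(6))/(2*((I*sqrt(6))))) = 11*((-I*sqrt(6)/6)*(-4 + I*sqrt(6))/2) = 11*(-I*sqrt(6)*(-4 + I*sqrt(6))/12) = -11*I*sqrt(6)*(-4 + I*sqrt(6))/12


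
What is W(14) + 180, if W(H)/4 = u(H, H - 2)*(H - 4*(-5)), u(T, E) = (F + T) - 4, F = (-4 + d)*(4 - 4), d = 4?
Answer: 1540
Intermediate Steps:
F = 0 (F = (-4 + 4)*(4 - 4) = 0*0 = 0)
u(T, E) = -4 + T (u(T, E) = (0 + T) - 4 = T - 4 = -4 + T)
W(H) = 4*(-4 + H)*(20 + H) (W(H) = 4*((-4 + H)*(H - 4*(-5))) = 4*((-4 + H)*(H + 20)) = 4*((-4 + H)*(20 + H)) = 4*(-4 + H)*(20 + H))
W(14) + 180 = 4*(-4 + 14)*(20 + 14) + 180 = 4*10*34 + 180 = 1360 + 180 = 1540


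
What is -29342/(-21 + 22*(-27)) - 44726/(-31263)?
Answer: 104980604/2136305 ≈ 49.141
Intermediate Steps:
-29342/(-21 + 22*(-27)) - 44726/(-31263) = -29342/(-21 - 594) - 44726*(-1/31263) = -29342/(-615) + 44726/31263 = -29342*(-1/615) + 44726/31263 = 29342/615 + 44726/31263 = 104980604/2136305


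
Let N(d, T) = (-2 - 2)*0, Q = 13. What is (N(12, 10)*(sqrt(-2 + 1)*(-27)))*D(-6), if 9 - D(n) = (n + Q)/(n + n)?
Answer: 0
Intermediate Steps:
N(d, T) = 0 (N(d, T) = -4*0 = 0)
D(n) = 9 - (13 + n)/(2*n) (D(n) = 9 - (n + 13)/(n + n) = 9 - (13 + n)/(2*n))
(N(12, 10)*(sqrt(-2 + 1)*(-27)))*D(-6) = (0*(sqrt(-2 + 1)*(-27)))*((1/2)*(-13 + 17*(-6))/(-6)) = (0*(sqrt(-1)*(-27)))*((1/2)*(-1/6)*(-13 - 102)) = (0*(I*(-27)))*((1/2)*(-1/6)*(-115)) = (0*(-27*I))*(115/12) = 0*(115/12) = 0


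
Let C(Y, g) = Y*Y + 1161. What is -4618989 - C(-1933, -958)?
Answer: -8356639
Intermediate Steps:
C(Y, g) = 1161 + Y² (C(Y, g) = Y² + 1161 = 1161 + Y²)
-4618989 - C(-1933, -958) = -4618989 - (1161 + (-1933)²) = -4618989 - (1161 + 3736489) = -4618989 - 1*3737650 = -4618989 - 3737650 = -8356639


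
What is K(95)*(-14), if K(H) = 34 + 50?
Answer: -1176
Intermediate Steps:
K(H) = 84
K(95)*(-14) = 84*(-14) = -1176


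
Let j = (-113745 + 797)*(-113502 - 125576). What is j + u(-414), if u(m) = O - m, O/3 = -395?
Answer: 27003381173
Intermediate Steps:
O = -1185 (O = 3*(-395) = -1185)
u(m) = -1185 - m
j = 27003381944 (j = -112948*(-239078) = 27003381944)
j + u(-414) = 27003381944 + (-1185 - 1*(-414)) = 27003381944 + (-1185 + 414) = 27003381944 - 771 = 27003381173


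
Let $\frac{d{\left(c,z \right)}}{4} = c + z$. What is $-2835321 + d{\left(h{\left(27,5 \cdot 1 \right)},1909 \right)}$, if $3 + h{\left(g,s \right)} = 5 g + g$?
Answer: $-2827049$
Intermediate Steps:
$h{\left(g,s \right)} = -3 + 6 g$ ($h{\left(g,s \right)} = -3 + \left(5 g + g\right) = -3 + 6 g$)
$d{\left(c,z \right)} = 4 c + 4 z$ ($d{\left(c,z \right)} = 4 \left(c + z\right) = 4 c + 4 z$)
$-2835321 + d{\left(h{\left(27,5 \cdot 1 \right)},1909 \right)} = -2835321 + \left(4 \left(-3 + 6 \cdot 27\right) + 4 \cdot 1909\right) = -2835321 + \left(4 \left(-3 + 162\right) + 7636\right) = -2835321 + \left(4 \cdot 159 + 7636\right) = -2835321 + \left(636 + 7636\right) = -2835321 + 8272 = -2827049$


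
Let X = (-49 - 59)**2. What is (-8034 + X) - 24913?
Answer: -21283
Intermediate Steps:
X = 11664 (X = (-108)**2 = 11664)
(-8034 + X) - 24913 = (-8034 + 11664) - 24913 = 3630 - 24913 = -21283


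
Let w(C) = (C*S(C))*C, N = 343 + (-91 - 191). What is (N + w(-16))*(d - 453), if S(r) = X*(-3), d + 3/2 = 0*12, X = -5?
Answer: -3546009/2 ≈ -1.7730e+6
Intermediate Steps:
d = -3/2 (d = -3/2 + 0*12 = -3/2 + 0 = -3/2 ≈ -1.5000)
N = 61 (N = 343 - 282 = 61)
S(r) = 15 (S(r) = -5*(-3) = 15)
w(C) = 15*C² (w(C) = (C*15)*C = (15*C)*C = 15*C²)
(N + w(-16))*(d - 453) = (61 + 15*(-16)²)*(-3/2 - 453) = (61 + 15*256)*(-909/2) = (61 + 3840)*(-909/2) = 3901*(-909/2) = -3546009/2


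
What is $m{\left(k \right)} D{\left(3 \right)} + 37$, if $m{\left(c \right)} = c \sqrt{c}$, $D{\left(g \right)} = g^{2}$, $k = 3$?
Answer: $37 + 27 \sqrt{3} \approx 83.765$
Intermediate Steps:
$m{\left(c \right)} = c^{\frac{3}{2}}$
$m{\left(k \right)} D{\left(3 \right)} + 37 = 3^{\frac{3}{2}} \cdot 3^{2} + 37 = 3 \sqrt{3} \cdot 9 + 37 = 27 \sqrt{3} + 37 = 37 + 27 \sqrt{3}$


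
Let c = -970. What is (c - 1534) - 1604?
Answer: -4108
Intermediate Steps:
(c - 1534) - 1604 = (-970 - 1534) - 1604 = -2504 - 1604 = -4108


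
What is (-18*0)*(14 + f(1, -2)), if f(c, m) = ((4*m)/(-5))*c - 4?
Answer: 0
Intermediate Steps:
f(c, m) = -4 - 4*c*m/5 (f(c, m) = ((4*m)*(-⅕))*c - 4 = (-4*m/5)*c - 4 = -4*c*m/5 - 4 = -4 - 4*c*m/5)
(-18*0)*(14 + f(1, -2)) = (-18*0)*(14 + (-4 - ⅘*1*(-2))) = 0*(14 + (-4 + 8/5)) = 0*(14 - 12/5) = 0*(58/5) = 0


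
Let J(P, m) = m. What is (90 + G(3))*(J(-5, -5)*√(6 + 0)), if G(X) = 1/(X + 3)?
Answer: -2705*√6/6 ≈ -1104.3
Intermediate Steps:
G(X) = 1/(3 + X)
(90 + G(3))*(J(-5, -5)*√(6 + 0)) = (90 + 1/(3 + 3))*(-5*√(6 + 0)) = (90 + 1/6)*(-5*√6) = (90 + ⅙)*(-5*√6) = 541*(-5*√6)/6 = -2705*√6/6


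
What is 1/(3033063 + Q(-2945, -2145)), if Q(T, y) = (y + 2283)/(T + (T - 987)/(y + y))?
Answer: 6315059/19153971499707 ≈ 3.2970e-7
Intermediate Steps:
Q(T, y) = (2283 + y)/(T + (-987 + T)/(2*y)) (Q(T, y) = (2283 + y)/(T + (-987 + T)/((2*y))) = (2283 + y)/(T + (-987 + T)*(1/(2*y))) = (2283 + y)/(T + (-987 + T)/(2*y)))
1/(3033063 + Q(-2945, -2145)) = 1/(3033063 + 2*(-2145)*(2283 - 2145)/(-987 - 2945 + 2*(-2945)*(-2145))) = 1/(3033063 + 2*(-2145)*138/(-987 - 2945 + 12634050)) = 1/(3033063 + 2*(-2145)*138/12630118) = 1/(3033063 + 2*(-2145)*(1/12630118)*138) = 1/(3033063 - 296010/6315059) = 1/(19153971499707/6315059) = 6315059/19153971499707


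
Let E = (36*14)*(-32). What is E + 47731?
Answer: 31603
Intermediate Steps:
E = -16128 (E = 504*(-32) = -16128)
E + 47731 = -16128 + 47731 = 31603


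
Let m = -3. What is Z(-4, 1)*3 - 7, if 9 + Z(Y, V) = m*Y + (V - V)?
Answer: 2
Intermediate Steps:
Z(Y, V) = -9 - 3*Y (Z(Y, V) = -9 + (-3*Y + (V - V)) = -9 + (-3*Y + 0) = -9 - 3*Y)
Z(-4, 1)*3 - 7 = (-9 - 3*(-4))*3 - 7 = (-9 + 12)*3 - 7 = 3*3 - 7 = 9 - 7 = 2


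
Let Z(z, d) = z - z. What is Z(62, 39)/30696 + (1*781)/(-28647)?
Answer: -781/28647 ≈ -0.027263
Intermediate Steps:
Z(z, d) = 0
Z(62, 39)/30696 + (1*781)/(-28647) = 0/30696 + (1*781)/(-28647) = 0*(1/30696) + 781*(-1/28647) = 0 - 781/28647 = -781/28647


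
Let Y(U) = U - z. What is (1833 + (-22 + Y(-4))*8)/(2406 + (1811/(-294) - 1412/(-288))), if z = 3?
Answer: 5648328/8483933 ≈ 0.66577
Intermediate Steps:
Y(U) = -3 + U (Y(U) = U - 1*3 = U - 3 = -3 + U)
(1833 + (-22 + Y(-4))*8)/(2406 + (1811/(-294) - 1412/(-288))) = (1833 + (-22 + (-3 - 4))*8)/(2406 + (1811/(-294) - 1412/(-288))) = (1833 + (-22 - 7)*8)/(2406 + (1811*(-1/294) - 1412*(-1/288))) = (1833 - 29*8)/(2406 + (-1811/294 + 353/72)) = (1833 - 232)/(2406 - 4435/3528) = 1601/(8483933/3528) = 1601*(3528/8483933) = 5648328/8483933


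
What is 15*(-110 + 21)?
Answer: -1335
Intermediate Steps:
15*(-110 + 21) = 15*(-89) = -1335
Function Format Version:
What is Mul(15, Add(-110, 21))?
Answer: -1335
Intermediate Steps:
Mul(15, Add(-110, 21)) = Mul(15, -89) = -1335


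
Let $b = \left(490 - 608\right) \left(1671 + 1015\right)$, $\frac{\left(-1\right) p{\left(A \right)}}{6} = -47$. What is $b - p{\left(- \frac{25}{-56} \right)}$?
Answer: $-317230$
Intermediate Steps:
$p{\left(A \right)} = 282$ ($p{\left(A \right)} = \left(-6\right) \left(-47\right) = 282$)
$b = -316948$ ($b = \left(-118\right) 2686 = -316948$)
$b - p{\left(- \frac{25}{-56} \right)} = -316948 - 282 = -317230$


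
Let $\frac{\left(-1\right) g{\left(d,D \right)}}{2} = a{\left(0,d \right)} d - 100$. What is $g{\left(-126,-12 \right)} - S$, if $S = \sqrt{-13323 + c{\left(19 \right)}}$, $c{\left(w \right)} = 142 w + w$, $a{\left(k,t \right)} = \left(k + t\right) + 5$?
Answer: $-30292 - i \sqrt{10606} \approx -30292.0 - 102.99 i$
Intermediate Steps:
$a{\left(k,t \right)} = 5 + k + t$
$c{\left(w \right)} = 143 w$
$g{\left(d,D \right)} = 200 - 2 d \left(5 + d\right)$ ($g{\left(d,D \right)} = - 2 \left(\left(5 + 0 + d\right) d - 100\right) = - 2 \left(\left(5 + d\right) d - 100\right) = - 2 \left(d \left(5 + d\right) - 100\right) = - 2 \left(-100 + d \left(5 + d\right)\right) = 200 - 2 d \left(5 + d\right)$)
$S = i \sqrt{10606}$ ($S = \sqrt{-13323 + 143 \cdot 19} = \sqrt{-13323 + 2717} = \sqrt{-10606} = i \sqrt{10606} \approx 102.99 i$)
$g{\left(-126,-12 \right)} - S = \left(200 - - 252 \left(5 - 126\right)\right) - i \sqrt{10606} = \left(200 - \left(-252\right) \left(-121\right)\right) - i \sqrt{10606} = \left(200 - 30492\right) - i \sqrt{10606} = -30292 - i \sqrt{10606}$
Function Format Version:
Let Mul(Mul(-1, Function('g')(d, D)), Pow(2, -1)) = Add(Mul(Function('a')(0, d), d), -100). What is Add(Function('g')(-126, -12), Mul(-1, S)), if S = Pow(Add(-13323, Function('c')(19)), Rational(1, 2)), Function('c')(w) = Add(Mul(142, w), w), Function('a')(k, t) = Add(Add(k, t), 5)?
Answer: Add(-30292, Mul(-1, I, Pow(10606, Rational(1, 2)))) ≈ Add(-30292., Mul(-102.99, I))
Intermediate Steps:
Function('a')(k, t) = Add(5, k, t)
Function('c')(w) = Mul(143, w)
Function('g')(d, D) = Add(200, Mul(-2, d, Add(5, d))) (Function('g')(d, D) = Mul(-2, Add(Mul(Add(5, 0, d), d), -100)) = Mul(-2, Add(Mul(Add(5, d), d), -100)) = Mul(-2, Add(Mul(d, Add(5, d)), -100)) = Mul(-2, Add(-100, Mul(d, Add(5, d)))) = Add(200, Mul(-2, d, Add(5, d))))
S = Mul(I, Pow(10606, Rational(1, 2))) (S = Pow(Add(-13323, Mul(143, 19)), Rational(1, 2)) = Pow(Add(-13323, 2717), Rational(1, 2)) = Pow(-10606, Rational(1, 2)) = Mul(I, Pow(10606, Rational(1, 2))) ≈ Mul(102.99, I))
Add(Function('g')(-126, -12), Mul(-1, S)) = Add(Add(200, Mul(-2, -126, Add(5, -126))), Mul(-1, Mul(I, Pow(10606, Rational(1, 2))))) = Add(Add(200, Mul(-2, -126, -121)), Mul(-1, I, Pow(10606, Rational(1, 2)))) = Add(Add(200, -30492), Mul(-1, I, Pow(10606, Rational(1, 2)))) = Add(-30292, Mul(-1, I, Pow(10606, Rational(1, 2))))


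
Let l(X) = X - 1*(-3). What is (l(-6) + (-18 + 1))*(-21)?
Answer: 420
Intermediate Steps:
l(X) = 3 + X (l(X) = X + 3 = 3 + X)
(l(-6) + (-18 + 1))*(-21) = ((3 - 6) + (-18 + 1))*(-21) = (-3 - 17)*(-21) = -20*(-21) = 420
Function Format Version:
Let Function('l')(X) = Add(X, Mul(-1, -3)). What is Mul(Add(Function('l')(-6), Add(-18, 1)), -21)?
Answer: 420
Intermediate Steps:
Function('l')(X) = Add(3, X) (Function('l')(X) = Add(X, 3) = Add(3, X))
Mul(Add(Function('l')(-6), Add(-18, 1)), -21) = Mul(Add(Add(3, -6), Add(-18, 1)), -21) = Mul(Add(-3, -17), -21) = Mul(-20, -21) = 420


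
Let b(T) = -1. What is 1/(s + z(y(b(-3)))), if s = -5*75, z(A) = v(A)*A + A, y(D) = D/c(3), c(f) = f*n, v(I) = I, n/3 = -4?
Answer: -1296/485963 ≈ -0.0026669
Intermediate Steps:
n = -12 (n = 3*(-4) = -12)
c(f) = -12*f (c(f) = f*(-12) = -12*f)
y(D) = -D/36 (y(D) = D/((-12*3)) = D/(-36) = D*(-1/36) = -D/36)
z(A) = A + A² (z(A) = A*A + A = A² + A = A + A²)
s = -375
1/(s + z(y(b(-3)))) = 1/(-375 + (-1/36*(-1))*(1 - 1/36*(-1))) = 1/(-375 + (1 + 1/36)/36) = 1/(-375 + (1/36)*(37/36)) = 1/(-375 + 37/1296) = 1/(-485963/1296) = -1296/485963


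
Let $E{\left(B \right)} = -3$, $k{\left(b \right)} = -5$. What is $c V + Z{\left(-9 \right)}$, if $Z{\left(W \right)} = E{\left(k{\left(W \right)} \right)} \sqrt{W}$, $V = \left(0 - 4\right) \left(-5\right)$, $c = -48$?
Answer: $-960 - 9 i \approx -960.0 - 9.0 i$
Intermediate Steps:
$V = 20$ ($V = \left(-4\right) \left(-5\right) = 20$)
$Z{\left(W \right)} = - 3 \sqrt{W}$
$c V + Z{\left(-9 \right)} = \left(-48\right) 20 - 3 \sqrt{-9} = -960 - 3 \cdot 3 i = -960 - 9 i$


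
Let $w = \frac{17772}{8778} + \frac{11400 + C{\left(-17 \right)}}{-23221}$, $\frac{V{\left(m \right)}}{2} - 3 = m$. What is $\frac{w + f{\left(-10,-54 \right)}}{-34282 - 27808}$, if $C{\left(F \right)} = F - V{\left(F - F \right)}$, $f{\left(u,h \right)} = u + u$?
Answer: $\frac{57028219}{191758321370} \approx 0.0002974$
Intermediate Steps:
$V{\left(m \right)} = 6 + 2 m$
$f{\left(u,h \right)} = 2 u$
$C{\left(F \right)} = -6 + F$ ($C{\left(F \right)} = F - \left(6 + 2 \left(F - F\right)\right) = F - \left(6 + 2 \cdot 0\right) = F - \left(6 + 0\right) = F - 6 = -6 + F$)
$w = \frac{4739641}{3088393}$ ($w = \frac{17772}{8778} + \frac{11400 - 23}{-23221} = 17772 \cdot \frac{1}{8778} + \left(11400 - 23\right) \left(- \frac{1}{23221}\right) = \frac{2962}{1463} + 11377 \left(- \frac{1}{23221}\right) = \frac{2962}{1463} - \frac{11377}{23221} = \frac{4739641}{3088393} \approx 1.5347$)
$\frac{w + f{\left(-10,-54 \right)}}{-34282 - 27808} = \frac{\frac{4739641}{3088393} + 2 \left(-10\right)}{-34282 - 27808} = \frac{\frac{4739641}{3088393} - 20}{-62090} = \left(- \frac{57028219}{3088393}\right) \left(- \frac{1}{62090}\right) = \frac{57028219}{191758321370}$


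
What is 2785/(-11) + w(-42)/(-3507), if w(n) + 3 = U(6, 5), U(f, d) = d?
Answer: -9767017/38577 ≈ -253.18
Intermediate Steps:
w(n) = 2 (w(n) = -3 + 5 = 2)
2785/(-11) + w(-42)/(-3507) = 2785/(-11) + 2/(-3507) = 2785*(-1/11) + 2*(-1/3507) = -2785/11 - 2/3507 = -9767017/38577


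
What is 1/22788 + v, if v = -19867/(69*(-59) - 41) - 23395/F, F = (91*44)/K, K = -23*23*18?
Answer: 1304752909020367/23449490064 ≈ 55641.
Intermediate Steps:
K = -9522 (K = -529*18 = -9522)
F = -2002/4761 (F = (91*44)/(-9522) = 4004*(-1/9522) = -2002/4761 ≈ -0.42050)
v = 229024558187/4116112 (v = -19867/(69*(-59) - 41) - 23395/(-2002/4761) = -19867/(-4071 - 41) - 23395*(-4761/2002) = -19867/(-4112) + 111383595/2002 = -19867*(-1/4112) + 111383595/2002 = 19867/4112 + 111383595/2002 = 229024558187/4116112 ≈ 55641.)
1/22788 + v = 1/22788 + 229024558187/4116112 = 1304752909020367/23449490064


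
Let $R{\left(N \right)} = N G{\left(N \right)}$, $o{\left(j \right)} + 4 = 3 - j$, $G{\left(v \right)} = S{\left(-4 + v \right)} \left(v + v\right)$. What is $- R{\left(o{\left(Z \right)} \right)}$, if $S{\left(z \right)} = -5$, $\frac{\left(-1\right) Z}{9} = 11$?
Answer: $96040$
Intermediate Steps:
$Z = -99$ ($Z = \left(-9\right) 11 = -99$)
$G{\left(v \right)} = - 10 v$ ($G{\left(v \right)} = - 5 \left(v + v\right) = - 5 \cdot 2 v = - 10 v$)
$o{\left(j \right)} = -1 - j$ ($o{\left(j \right)} = -4 - \left(-3 + j\right) = -1 - j$)
$R{\left(N \right)} = - 10 N^{2}$ ($R{\left(N \right)} = N \left(- 10 N\right) = - 10 N^{2}$)
$- R{\left(o{\left(Z \right)} \right)} = - \left(-10\right) \left(-1 - -99\right)^{2} = - \left(-10\right) \left(-1 + 99\right)^{2} = - \left(-10\right) 98^{2} = - \left(-10\right) 9604 = \left(-1\right) \left(-96040\right) = 96040$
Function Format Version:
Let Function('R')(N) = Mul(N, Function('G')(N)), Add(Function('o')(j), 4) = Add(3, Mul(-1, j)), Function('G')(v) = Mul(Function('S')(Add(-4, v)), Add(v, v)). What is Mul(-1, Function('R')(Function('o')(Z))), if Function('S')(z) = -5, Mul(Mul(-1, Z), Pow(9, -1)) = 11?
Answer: 96040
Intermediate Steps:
Z = -99 (Z = Mul(-9, 11) = -99)
Function('G')(v) = Mul(-10, v) (Function('G')(v) = Mul(-5, Add(v, v)) = Mul(-5, Mul(2, v)) = Mul(-10, v))
Function('o')(j) = Add(-1, Mul(-1, j)) (Function('o')(j) = Add(-4, Add(3, Mul(-1, j))) = Add(-1, Mul(-1, j)))
Function('R')(N) = Mul(-10, Pow(N, 2)) (Function('R')(N) = Mul(N, Mul(-10, N)) = Mul(-10, Pow(N, 2)))
Mul(-1, Function('R')(Function('o')(Z))) = Mul(-1, Mul(-10, Pow(Add(-1, Mul(-1, -99)), 2))) = Mul(-1, Mul(-10, Pow(Add(-1, 99), 2))) = Mul(-1, Mul(-10, Pow(98, 2))) = Mul(-1, Mul(-10, 9604)) = Mul(-1, -96040) = 96040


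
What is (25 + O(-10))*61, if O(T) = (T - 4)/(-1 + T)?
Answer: 17629/11 ≈ 1602.6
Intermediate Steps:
O(T) = (-4 + T)/(-1 + T)
(25 + O(-10))*61 = (25 + (-4 - 10)/(-1 - 10))*61 = (25 - 14/(-11))*61 = (25 - 1/11*(-14))*61 = (25 + 14/11)*61 = (289/11)*61 = 17629/11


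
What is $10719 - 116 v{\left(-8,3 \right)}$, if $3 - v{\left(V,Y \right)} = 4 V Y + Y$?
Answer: $-417$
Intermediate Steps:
$v{\left(V,Y \right)} = 3 - Y - 4 V Y$ ($v{\left(V,Y \right)} = 3 - \left(4 V Y + Y\right) = 3 - \left(Y + 4 V Y\right) = 3 - Y - 4 V Y$)
$10719 - 116 v{\left(-8,3 \right)} = 10719 - 116 \left(3 - 3 - \left(-32\right) 3\right) = 10719 - 116 \left(3 - 3 + 96\right) = 10719 - 116 \cdot 96 = 10719 - 11136 = -417$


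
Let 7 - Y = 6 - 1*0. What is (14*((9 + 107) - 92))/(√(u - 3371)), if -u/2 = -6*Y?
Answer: -336*I*√3359/3359 ≈ -5.7974*I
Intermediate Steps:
Y = 1 (Y = 7 - (6 - 1*0) = 7 - (6 + 0) = 7 - 1*6 = 7 - 6 = 1)
u = 12 (u = -(-12) = -2*(-6) = 12)
(14*((9 + 107) - 92))/(√(u - 3371)) = (14*((9 + 107) - 92))/(√(12 - 3371)) = (14*(116 - 92))/(√(-3359)) = (14*24)/((I*√3359)) = 336*(-I*√3359/3359) = -336*I*√3359/3359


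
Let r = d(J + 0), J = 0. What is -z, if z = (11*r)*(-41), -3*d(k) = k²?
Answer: 0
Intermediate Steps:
d(k) = -k²/3
r = 0 (r = -(0 + 0)²/3 = -⅓*0² = -⅓*0 = 0)
z = 0 (z = (11*0)*(-41) = 0*(-41) = 0)
-z = -1*0 = 0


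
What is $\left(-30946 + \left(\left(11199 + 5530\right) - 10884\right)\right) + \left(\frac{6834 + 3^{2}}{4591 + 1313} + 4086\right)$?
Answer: $- \frac{41355239}{1968} \approx -21014.0$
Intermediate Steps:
$\left(-30946 + \left(\left(11199 + 5530\right) - 10884\right)\right) + \left(\frac{6834 + 3^{2}}{4591 + 1313} + 4086\right) = \left(-30946 + \left(16729 - 10884\right)\right) + \left(\frac{6834 + 9}{5904} + 4086\right) = \left(-30946 + 5845\right) + \left(6843 \cdot \frac{1}{5904} + 4086\right) = -25101 + \left(\frac{2281}{1968} + 4086\right) = -25101 + \frac{8043529}{1968} = - \frac{41355239}{1968}$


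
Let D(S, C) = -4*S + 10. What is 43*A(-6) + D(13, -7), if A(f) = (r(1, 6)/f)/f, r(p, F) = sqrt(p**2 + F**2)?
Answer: -42 + 43*sqrt(37)/36 ≈ -34.734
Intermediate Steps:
r(p, F) = sqrt(F**2 + p**2)
A(f) = sqrt(37)/f**2 (A(f) = (sqrt(6**2 + 1**2)/f)/f = (sqrt(36 + 1)/f)/f = (sqrt(37)/f)/f = sqrt(37)/f**2)
D(S, C) = 10 - 4*S
43*A(-6) + D(13, -7) = 43*(sqrt(37)/(-6)**2) + (10 - 4*13) = 43*(sqrt(37)*(1/36)) + (10 - 52) = 43*(sqrt(37)/36) - 42 = 43*sqrt(37)/36 - 42 = -42 + 43*sqrt(37)/36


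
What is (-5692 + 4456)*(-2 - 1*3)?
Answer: 6180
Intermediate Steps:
(-5692 + 4456)*(-2 - 1*3) = -1236*(-2 - 3) = -1236*(-5) = 6180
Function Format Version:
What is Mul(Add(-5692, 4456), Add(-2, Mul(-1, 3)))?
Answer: 6180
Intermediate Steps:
Mul(Add(-5692, 4456), Add(-2, Mul(-1, 3))) = Mul(-1236, Add(-2, -3)) = Mul(-1236, -5) = 6180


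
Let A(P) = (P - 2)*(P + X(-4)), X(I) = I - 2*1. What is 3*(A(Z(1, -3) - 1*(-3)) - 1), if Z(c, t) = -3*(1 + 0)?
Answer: 33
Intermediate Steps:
X(I) = -2 + I (X(I) = I - 2 = -2 + I)
Z(c, t) = -3 (Z(c, t) = -3*1 = -3)
A(P) = (-6 + P)*(-2 + P) (A(P) = (P - 2)*(P + (-2 - 4)) = (-2 + P)*(P - 6) = (-2 + P)*(-6 + P) = (-6 + P)*(-2 + P))
3*(A(Z(1, -3) - 1*(-3)) - 1) = 3*((12 + (-3 - 1*(-3))² - 8*(-3 - 1*(-3))) - 1) = 3*((12 + (-3 + 3)² - 8*(-3 + 3)) - 1) = 3*((12 + 0² - 8*0) - 1) = 3*((12 + 0 + 0) - 1) = 3*(12 - 1) = 3*11 = 33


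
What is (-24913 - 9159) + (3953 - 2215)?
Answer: -32334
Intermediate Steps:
(-24913 - 9159) + (3953 - 2215) = -34072 + 1738 = -32334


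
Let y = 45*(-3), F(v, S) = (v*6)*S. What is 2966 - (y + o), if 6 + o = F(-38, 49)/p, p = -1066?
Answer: 1650445/533 ≈ 3096.5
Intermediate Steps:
F(v, S) = 6*S*v (F(v, S) = (6*v)*S = 6*S*v)
o = 2388/533 (o = -6 + (6*49*(-38))/(-1066) = -6 - 11172*(-1/1066) = -6 + 5586/533 = 2388/533 ≈ 4.4803)
y = -135
2966 - (y + o) = 2966 - (-135 + 2388/533) = 2966 - 1*(-69567/533) = 2966 + 69567/533 = 1650445/533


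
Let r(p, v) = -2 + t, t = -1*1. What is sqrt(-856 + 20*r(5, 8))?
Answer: 2*I*sqrt(229) ≈ 30.266*I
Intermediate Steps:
t = -1
r(p, v) = -3 (r(p, v) = -2 - 1 = -3)
sqrt(-856 + 20*r(5, 8)) = sqrt(-856 + 20*(-3)) = sqrt(-856 - 60) = sqrt(-916) = 2*I*sqrt(229)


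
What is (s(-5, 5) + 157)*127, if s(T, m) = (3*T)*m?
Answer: 10414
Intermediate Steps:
s(T, m) = 3*T*m
(s(-5, 5) + 157)*127 = (3*(-5)*5 + 157)*127 = (-75 + 157)*127 = 82*127 = 10414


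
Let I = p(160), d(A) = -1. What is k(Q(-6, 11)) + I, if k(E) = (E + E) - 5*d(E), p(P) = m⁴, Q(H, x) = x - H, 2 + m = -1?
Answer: 120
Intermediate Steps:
m = -3 (m = -2 - 1 = -3)
p(P) = 81 (p(P) = (-3)⁴ = 81)
I = 81
k(E) = 5 + 2*E (k(E) = (E + E) - 5*(-1) = 2*E + 5 = 5 + 2*E)
k(Q(-6, 11)) + I = (5 + 2*(11 - 1*(-6))) + 81 = (5 + 2*(11 + 6)) + 81 = (5 + 2*17) + 81 = (5 + 34) + 81 = 39 + 81 = 120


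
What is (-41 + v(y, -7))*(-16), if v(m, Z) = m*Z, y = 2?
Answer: 880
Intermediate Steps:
v(m, Z) = Z*m
(-41 + v(y, -7))*(-16) = (-41 - 7*2)*(-16) = (-41 - 14)*(-16) = -55*(-16) = 880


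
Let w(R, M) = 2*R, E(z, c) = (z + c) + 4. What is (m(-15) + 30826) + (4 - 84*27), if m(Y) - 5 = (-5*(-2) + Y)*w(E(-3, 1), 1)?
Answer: 28547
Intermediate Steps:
E(z, c) = 4 + c + z (E(z, c) = (c + z) + 4 = 4 + c + z)
m(Y) = 45 + 4*Y (m(Y) = 5 + (-5*(-2) + Y)*(2*(4 + 1 - 3)) = 5 + (10 + Y)*(2*2) = 5 + (10 + Y)*4 = 5 + (40 + 4*Y) = 45 + 4*Y)
(m(-15) + 30826) + (4 - 84*27) = ((45 + 4*(-15)) + 30826) + (4 - 84*27) = ((45 - 60) + 30826) + (4 - 2268) = (-15 + 30826) - 2264 = 30811 - 2264 = 28547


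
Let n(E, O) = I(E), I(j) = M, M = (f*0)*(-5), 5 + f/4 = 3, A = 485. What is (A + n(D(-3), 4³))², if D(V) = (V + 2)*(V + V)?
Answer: 235225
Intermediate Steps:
D(V) = 2*V*(2 + V) (D(V) = (2 + V)*(2*V) = 2*V*(2 + V))
f = -8 (f = -20 + 4*3 = -20 + 12 = -8)
M = 0 (M = -8*0*(-5) = 0*(-5) = 0)
I(j) = 0
n(E, O) = 0
(A + n(D(-3), 4³))² = (485 + 0)² = 485² = 235225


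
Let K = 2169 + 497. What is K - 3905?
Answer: -1239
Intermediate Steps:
K = 2666
K - 3905 = 2666 - 3905 = -1239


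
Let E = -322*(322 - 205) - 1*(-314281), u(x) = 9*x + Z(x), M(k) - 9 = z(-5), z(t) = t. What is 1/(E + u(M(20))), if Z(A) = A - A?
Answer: 1/276643 ≈ 3.6148e-6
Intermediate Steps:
Z(A) = 0
M(k) = 4 (M(k) = 9 - 5 = 4)
u(x) = 9*x (u(x) = 9*x + 0 = 9*x)
E = 276607 (E = -322*117 + 314281 = -37674 + 314281 = 276607)
1/(E + u(M(20))) = 1/(276607 + 9*4) = 1/(276607 + 36) = 1/276643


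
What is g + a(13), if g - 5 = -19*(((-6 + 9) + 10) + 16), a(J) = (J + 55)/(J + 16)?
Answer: -15766/29 ≈ -543.66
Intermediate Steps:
a(J) = (55 + J)/(16 + J)
g = -546 (g = 5 - 19*(((-6 + 9) + 10) + 16) = 5 - 19*((3 + 10) + 16) = 5 - 19*(13 + 16) = 5 - 19*29 = 5 - 551 = -546)
g + a(13) = -546 + (55 + 13)/(16 + 13) = -546 + 68/29 = -15766/29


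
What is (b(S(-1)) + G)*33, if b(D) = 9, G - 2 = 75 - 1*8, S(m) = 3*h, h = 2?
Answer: 2574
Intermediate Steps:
S(m) = 6 (S(m) = 3*2 = 6)
G = 69 (G = 2 + (75 - 1*8) = 2 + (75 - 8) = 2 + 67 = 69)
(b(S(-1)) + G)*33 = (9 + 69)*33 = 78*33 = 2574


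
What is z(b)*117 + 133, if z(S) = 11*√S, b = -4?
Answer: 133 + 2574*I ≈ 133.0 + 2574.0*I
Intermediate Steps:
z(b)*117 + 133 = (11*√(-4))*117 + 133 = (11*(2*I))*117 + 133 = (22*I)*117 + 133 = 2574*I + 133 = 133 + 2574*I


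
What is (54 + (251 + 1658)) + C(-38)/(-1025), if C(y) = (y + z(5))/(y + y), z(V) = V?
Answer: 152917667/77900 ≈ 1963.0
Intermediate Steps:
C(y) = (5 + y)/(2*y) (C(y) = (y + 5)/(y + y) = (5 + y)/((2*y)) = (5 + y)*(1/(2*y)) = (5 + y)/(2*y))
(54 + (251 + 1658)) + C(-38)/(-1025) = (54 + (251 + 1658)) + ((1/2)*(5 - 38)/(-38))/(-1025) = (54 + 1909) + ((1/2)*(-1/38)*(-33))*(-1/1025) = 1963 + (33/76)*(-1/1025) = 1963 - 33/77900 = 152917667/77900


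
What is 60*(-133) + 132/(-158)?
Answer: -630486/79 ≈ -7980.8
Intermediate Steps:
60*(-133) + 132/(-158) = -7980 + 132*(-1/158) = -7980 - 66/79 = -630486/79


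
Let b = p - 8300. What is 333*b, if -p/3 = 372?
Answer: -3135528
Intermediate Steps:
p = -1116 (p = -3*372 = -1116)
b = -9416 (b = -1116 - 8300 = -9416)
333*b = 333*(-9416) = -3135528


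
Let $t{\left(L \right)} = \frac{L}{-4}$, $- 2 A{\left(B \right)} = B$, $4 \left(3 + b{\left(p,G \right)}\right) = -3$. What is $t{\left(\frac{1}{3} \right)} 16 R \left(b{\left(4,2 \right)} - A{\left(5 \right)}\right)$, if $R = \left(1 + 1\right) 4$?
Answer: $\frac{40}{3} \approx 13.333$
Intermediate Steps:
$b{\left(p,G \right)} = - \frac{15}{4}$ ($b{\left(p,G \right)} = -3 + \frac{1}{4} \left(-3\right) = -3 - \frac{3}{4} = - \frac{15}{4}$)
$A{\left(B \right)} = - \frac{B}{2}$
$t{\left(L \right)} = - \frac{L}{4}$ ($t{\left(L \right)} = L \left(- \frac{1}{4}\right) = - \frac{L}{4}$)
$R = 8$ ($R = 2 \cdot 4 = 8$)
$t{\left(\frac{1}{3} \right)} 16 R \left(b{\left(4,2 \right)} - A{\left(5 \right)}\right) = - \frac{1}{4 \cdot 3} \cdot 16 \cdot 8 \left(- \frac{15}{4} - \left(- \frac{1}{2}\right) 5\right) = \left(- \frac{1}{4}\right) \frac{1}{3} \cdot 16 \cdot 8 \left(- \frac{15}{4} - - \frac{5}{2}\right) = \left(- \frac{1}{12}\right) 16 \cdot 8 \left(- \frac{15}{4} + \frac{5}{2}\right) = \left(- \frac{4}{3}\right) 8 \left(- \frac{5}{4}\right) = \left(- \frac{32}{3}\right) \left(- \frac{5}{4}\right) = \frac{40}{3}$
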